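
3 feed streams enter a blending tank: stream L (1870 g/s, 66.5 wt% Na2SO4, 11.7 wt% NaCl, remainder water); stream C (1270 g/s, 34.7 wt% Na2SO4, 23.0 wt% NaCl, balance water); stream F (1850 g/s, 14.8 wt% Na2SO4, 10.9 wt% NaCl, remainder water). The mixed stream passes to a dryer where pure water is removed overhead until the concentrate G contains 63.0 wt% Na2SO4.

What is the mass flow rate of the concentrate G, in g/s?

Na2SO4 entering = 1870×0.665 + 1270×0.347 + 1850×0.148 = 1958 g/s.
All Na2SO4 reports to G, so G = 1958/0.630 = 3108 g/s.

3108 g/s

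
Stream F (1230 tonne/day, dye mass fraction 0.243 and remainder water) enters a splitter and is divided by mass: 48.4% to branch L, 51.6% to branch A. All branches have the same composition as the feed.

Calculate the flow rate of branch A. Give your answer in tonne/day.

634.7 tonne/day

Branch A flow = 0.516×1230 = 634.68 tonne/day.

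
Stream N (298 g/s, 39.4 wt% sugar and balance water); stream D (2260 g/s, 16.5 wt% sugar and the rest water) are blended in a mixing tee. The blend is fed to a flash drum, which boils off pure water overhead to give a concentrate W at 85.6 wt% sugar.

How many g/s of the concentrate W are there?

sugar entering = 298×0.394 + 2260×0.165 = 490.31 g/s.
All sugar reports to W, so W = 490.31/0.856 = 572.79 g/s.

572.8 g/s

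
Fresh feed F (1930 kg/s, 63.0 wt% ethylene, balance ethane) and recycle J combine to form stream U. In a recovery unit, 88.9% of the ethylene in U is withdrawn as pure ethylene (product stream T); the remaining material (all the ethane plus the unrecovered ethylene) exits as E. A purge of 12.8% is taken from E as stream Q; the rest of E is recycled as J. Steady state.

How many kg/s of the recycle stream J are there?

ethane enters only via F and leaves only via the purge: 1930×0.370 = 0.128×(ethane in E), and the recovery unit passes all ethane, so ethane in U = ethane in E = 5578.9 kg/s.
ethylene in U: m_A = 1930×0.630 + (1−0.128)·(1−0.889)·m_A, so m_A = 1215.9/0.9032 = 1346.2 kg/s.
E = (1−0.889)×1346.2 + 5578.9 = 5728.3 kg/s.
Recycle J = (1−0.128)×5728.3 = 4995.1 kg/s.

4995 kg/s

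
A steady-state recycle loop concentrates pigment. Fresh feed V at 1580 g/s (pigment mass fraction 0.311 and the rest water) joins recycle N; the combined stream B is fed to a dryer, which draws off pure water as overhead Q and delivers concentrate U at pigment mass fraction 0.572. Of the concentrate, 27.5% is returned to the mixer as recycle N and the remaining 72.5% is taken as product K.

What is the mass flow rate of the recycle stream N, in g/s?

325.8 g/s

Overall pigment balance (none leaves overhead): pigment in fresh feed = pigment in product, i.e. 1580×0.311 = (1−0.275)·U·0.572.
U = 491.38/(0.572×0.725) = 1184.9 g/s.
Recycle N = 0.275×1184.9 = 325.85 g/s.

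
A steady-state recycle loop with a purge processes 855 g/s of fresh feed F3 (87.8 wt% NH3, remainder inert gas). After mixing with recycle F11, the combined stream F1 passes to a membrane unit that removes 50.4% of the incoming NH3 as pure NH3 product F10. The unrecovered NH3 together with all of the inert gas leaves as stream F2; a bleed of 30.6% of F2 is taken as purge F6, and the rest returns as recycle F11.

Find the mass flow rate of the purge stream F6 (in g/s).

inert gas enters only via F3 and leaves only via the purge: 855×0.122 = 0.306×(inert gas in F2), and the membrane unit passes all inert gas, so inert gas in F1 = inert gas in F2 = 340.88 g/s.
NH3 in F1: m_A = 855×0.878 + (1−0.306)·(1−0.504)·m_A, so m_A = 750.69/0.6558 = 1144.7 g/s.
F2 = (1−0.504)×1144.7 + 340.88 = 908.67 g/s.
Purge F6 = 0.306×908.67 = 278.05 g/s.

278.1 g/s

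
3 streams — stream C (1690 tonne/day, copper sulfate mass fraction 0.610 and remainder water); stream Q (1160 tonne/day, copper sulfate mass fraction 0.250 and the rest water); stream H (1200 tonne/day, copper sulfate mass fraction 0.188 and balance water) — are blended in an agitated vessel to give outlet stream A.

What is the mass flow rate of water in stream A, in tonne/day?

2504 tonne/day

water out = water in = 1690×0.390 + 1160×0.750 + 1200×0.812 = 2503.5 tonne/day.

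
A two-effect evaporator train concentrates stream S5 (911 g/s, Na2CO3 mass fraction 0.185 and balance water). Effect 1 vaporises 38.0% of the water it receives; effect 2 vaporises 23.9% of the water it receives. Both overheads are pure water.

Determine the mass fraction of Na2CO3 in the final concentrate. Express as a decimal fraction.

water in feed = 911×0.815 = 742.46 g/s.
After stage 1: water left = (1−0.380)×742.46 = 460.33; stream total = 628.86 g/s.
After stage 2: water left = (1−0.239)×460.33 = 350.31; final concentrate = 518.84 g/s.
Na2CO3 fraction = 168.53/518.84 = 0.325.

0.325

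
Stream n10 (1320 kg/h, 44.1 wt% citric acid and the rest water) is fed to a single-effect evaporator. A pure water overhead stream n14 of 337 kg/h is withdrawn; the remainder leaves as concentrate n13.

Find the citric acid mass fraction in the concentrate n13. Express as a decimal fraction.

0.592

citric acid is not removed: 1320×0.441 = 582.12 kg/h of citric acid enters n13.
Concentrate = 1320 − 337 = 983 kg/h.
Mass fraction = 582.12/983 = 0.592.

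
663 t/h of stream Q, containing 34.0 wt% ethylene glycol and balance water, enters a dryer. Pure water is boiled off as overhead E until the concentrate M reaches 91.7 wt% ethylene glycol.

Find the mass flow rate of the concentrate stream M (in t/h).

ethylene glycol is conserved: 663×0.340 = 225.42 t/h all reports to the concentrate.
Concentrate = 225.42/(target fraction) = 245.82 t/h.

245.8 t/h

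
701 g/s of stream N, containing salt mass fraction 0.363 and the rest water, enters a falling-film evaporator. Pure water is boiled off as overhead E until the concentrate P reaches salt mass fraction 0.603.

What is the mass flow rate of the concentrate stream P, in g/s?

422 g/s

salt is conserved: 701×0.363 = 254.46 g/s all reports to the concentrate.
Concentrate = 254.46/(target fraction) = 422 g/s.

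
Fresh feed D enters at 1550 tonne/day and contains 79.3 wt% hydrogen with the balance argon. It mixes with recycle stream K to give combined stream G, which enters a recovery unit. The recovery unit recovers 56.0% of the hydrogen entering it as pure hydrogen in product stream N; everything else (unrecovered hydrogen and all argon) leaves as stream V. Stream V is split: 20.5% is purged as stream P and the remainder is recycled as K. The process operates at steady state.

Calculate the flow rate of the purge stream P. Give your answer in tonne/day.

argon enters only via D and leaves only via the purge: 1550×0.207 = 0.205×(argon in V), and the recovery unit passes all argon, so argon in G = argon in V = 1565.1 tonne/day.
hydrogen in G: m_A = 1550×0.793 + (1−0.205)·(1−0.560)·m_A, so m_A = 1229.2/0.6502 = 1890.4 tonne/day.
V = (1−0.560)×1890.4 + 1565.1 = 2396.9 tonne/day.
Purge P = 0.205×2396.9 = 491.37 tonne/day.

491.4 tonne/day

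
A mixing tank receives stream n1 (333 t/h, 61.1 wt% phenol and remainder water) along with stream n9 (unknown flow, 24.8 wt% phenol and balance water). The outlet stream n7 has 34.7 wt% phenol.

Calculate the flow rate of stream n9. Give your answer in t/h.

888 t/h

Let n9 be the unknown flow. Total out = 333 + n9.
phenol balance: 203.46 + 0.248·n9 = 0.347·(333 + n9)
(0.248 − 0.347)·n9 = 0.347×333 − 203.46 = -87.912
n9 = -87.912 / -0.099 = 888 t/h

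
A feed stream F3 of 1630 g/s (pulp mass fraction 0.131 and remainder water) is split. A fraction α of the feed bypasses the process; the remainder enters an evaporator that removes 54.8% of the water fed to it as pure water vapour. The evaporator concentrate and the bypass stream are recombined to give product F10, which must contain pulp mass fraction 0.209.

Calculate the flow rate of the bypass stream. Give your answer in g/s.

All 1630×0.131 = 213.53 g/s of pulp reaches F10, so F10 = 213.53/0.209 = 1021.7 g/s and vapour = 608.33 g/s.
The evaporator receives (1−α)·1630 of feed at 0.869 water and removes 0.548 of that water:
0.548×0.869×(1−α)×1630 = 608.33
(1−α) = 608.33/776.23 = 0.7837;  α = 0.2163.
Bypass flow = 0.2163×1630 = 352.57 g/s.

352.6 g/s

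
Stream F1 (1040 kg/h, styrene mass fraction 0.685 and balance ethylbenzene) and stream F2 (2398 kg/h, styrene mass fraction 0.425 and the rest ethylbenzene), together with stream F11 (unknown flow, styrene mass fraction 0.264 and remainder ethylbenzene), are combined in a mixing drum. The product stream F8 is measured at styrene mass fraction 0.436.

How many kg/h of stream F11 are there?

1352 kg/h

Let F11 be the unknown flow. Total out = 3438 + F11.
styrene balance: 1731.6 + 0.264·F11 = 0.436·(3438 + F11)
(0.264 − 0.436)·F11 = 0.436×3438 − 1731.6 = -232.58
F11 = -232.58 / -0.172 = 1352.2 kg/h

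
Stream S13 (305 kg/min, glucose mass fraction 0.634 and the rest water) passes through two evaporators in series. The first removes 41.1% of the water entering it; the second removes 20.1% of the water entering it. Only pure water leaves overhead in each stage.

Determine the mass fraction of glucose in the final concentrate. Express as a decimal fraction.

water in feed = 305×0.366 = 111.63 kg/min.
After stage 1: water left = (1−0.411)×111.63 = 65.75; stream total = 259.12 kg/min.
After stage 2: water left = (1−0.201)×65.75 = 52.534; final concentrate = 245.9 kg/min.
glucose fraction = 193.37/245.9 = 0.786.

0.786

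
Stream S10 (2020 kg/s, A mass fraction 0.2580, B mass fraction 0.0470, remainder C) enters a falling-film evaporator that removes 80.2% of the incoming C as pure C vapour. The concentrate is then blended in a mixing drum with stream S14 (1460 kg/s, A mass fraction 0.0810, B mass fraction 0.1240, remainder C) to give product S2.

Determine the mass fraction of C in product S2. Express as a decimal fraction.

0.6111

Vapour removed = 0.802×0.695×2020 = 1125.9 kg/s; concentrate = 894.07 kg/s.
C reaching the mixer = 277.97 (from concentrate) + 1460×0.795 = 1438.7 kg/s.
Product flow = 894.07 + 1460 = 2354.1 kg/s; C fraction = 0.6111.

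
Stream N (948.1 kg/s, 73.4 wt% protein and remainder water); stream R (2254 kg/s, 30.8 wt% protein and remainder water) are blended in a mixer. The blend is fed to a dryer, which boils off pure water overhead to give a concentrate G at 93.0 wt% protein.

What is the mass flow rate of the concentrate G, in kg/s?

protein entering = 948.1×0.734 + 2254×0.308 = 1390.1 kg/s.
All protein reports to G, so G = 1390.1/0.930 = 1494.8 kg/s.

1495 kg/s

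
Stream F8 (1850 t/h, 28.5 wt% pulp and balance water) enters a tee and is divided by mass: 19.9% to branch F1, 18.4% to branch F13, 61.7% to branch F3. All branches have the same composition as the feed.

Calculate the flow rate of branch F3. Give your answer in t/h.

Branch F3 flow = 0.617×1850 = 1141.5 t/h.

1141 t/h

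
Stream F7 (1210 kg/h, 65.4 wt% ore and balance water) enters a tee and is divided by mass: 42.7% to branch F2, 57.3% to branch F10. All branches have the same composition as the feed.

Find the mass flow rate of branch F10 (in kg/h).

693.3 kg/h

Branch F10 flow = 0.573×1210 = 693.33 kg/h.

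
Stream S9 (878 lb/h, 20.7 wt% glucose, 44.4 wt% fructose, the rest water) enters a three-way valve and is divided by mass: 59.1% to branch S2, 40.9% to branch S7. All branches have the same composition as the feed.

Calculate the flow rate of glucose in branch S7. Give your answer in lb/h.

74.33 lb/h

Branch S7 total = 0.409×878 = 359.1 lb/h.
glucose in S7 = 0.207×359.1 = 74.334 lb/h.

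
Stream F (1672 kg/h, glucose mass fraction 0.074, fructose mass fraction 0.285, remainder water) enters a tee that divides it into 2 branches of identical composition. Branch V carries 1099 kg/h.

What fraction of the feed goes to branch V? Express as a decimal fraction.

0.657

Fraction to V = 1099/1672 = 0.6573.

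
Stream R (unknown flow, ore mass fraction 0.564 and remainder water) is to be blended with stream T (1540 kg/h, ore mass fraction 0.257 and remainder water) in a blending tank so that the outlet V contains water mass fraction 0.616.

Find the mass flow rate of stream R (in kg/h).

1087 kg/h

Let R be the unknown flow. Total out = 1540 + R.
water balance: 1144.2 + 0.436·R = 0.616·(1540 + R)
(0.436 − 0.616)·R = 0.616×1540 − 1144.2 = -195.58
R = -195.58 / -0.180 = 1086.6 kg/h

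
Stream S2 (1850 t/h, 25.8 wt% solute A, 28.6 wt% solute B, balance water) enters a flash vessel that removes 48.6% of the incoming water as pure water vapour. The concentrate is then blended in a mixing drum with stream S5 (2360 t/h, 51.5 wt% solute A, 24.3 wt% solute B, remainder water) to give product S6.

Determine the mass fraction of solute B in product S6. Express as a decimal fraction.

0.290

Vapour removed = 0.486×0.456×1850 = 409.99 t/h; concentrate = 1440 t/h.
solute B reaching the mixer = 529.1 (from concentrate) + 2360×0.243 = 1102.6 t/h.
Product flow = 1440 + 2360 = 3800 t/h; solute B fraction = 0.290.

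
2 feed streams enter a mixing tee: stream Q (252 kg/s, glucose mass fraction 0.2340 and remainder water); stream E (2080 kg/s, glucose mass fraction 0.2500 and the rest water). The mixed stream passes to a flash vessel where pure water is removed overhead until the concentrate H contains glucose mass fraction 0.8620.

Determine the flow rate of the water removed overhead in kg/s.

glucose entering = 252×0.234 + 2080×0.250 = 578.97 kg/s.
All glucose reports to H, so H = 578.97/0.862 = 671.66 kg/s.
Total feed = 2332 kg/s; overhead = 2332 − 671.66 = 1660.3 kg/s.

1660 kg/s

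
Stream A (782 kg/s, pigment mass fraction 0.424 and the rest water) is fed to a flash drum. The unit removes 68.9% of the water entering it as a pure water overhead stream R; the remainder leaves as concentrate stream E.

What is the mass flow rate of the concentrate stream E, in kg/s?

471.7 kg/s

water entering = 782×0.576 = 450.43 kg/s; overhead removed = 0.689×450.43 = 310.35 kg/s.
Concentrate = 782 − 310.35 = 471.65 kg/s.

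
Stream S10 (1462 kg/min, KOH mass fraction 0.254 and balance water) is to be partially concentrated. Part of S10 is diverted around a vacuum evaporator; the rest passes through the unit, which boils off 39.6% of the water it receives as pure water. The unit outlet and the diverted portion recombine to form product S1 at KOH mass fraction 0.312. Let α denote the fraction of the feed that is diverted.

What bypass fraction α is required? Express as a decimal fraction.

0.371

All 1462×0.254 = 371.35 kg/min of KOH reaches S1, so S1 = 371.35/0.312 = 1190.2 kg/min and vapour = 271.78 kg/min.
The evaporator receives (1−α)·1462 of feed at 0.746 water and removes 0.396 of that water:
0.396×0.746×(1−α)×1462 = 271.78
(1−α) = 271.78/431.9 = 0.6293;  α = 0.3707.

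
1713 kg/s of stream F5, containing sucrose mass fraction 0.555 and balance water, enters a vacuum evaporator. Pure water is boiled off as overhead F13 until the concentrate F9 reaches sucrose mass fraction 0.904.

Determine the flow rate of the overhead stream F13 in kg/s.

661.3 kg/s

sucrose is conserved: 1713×0.555 = 950.72 kg/s all reports to the concentrate.
Concentrate = 950.72/(target fraction) = 1051.7 kg/s.
Overhead = 1713 − 1051.7 = 661.32 kg/s.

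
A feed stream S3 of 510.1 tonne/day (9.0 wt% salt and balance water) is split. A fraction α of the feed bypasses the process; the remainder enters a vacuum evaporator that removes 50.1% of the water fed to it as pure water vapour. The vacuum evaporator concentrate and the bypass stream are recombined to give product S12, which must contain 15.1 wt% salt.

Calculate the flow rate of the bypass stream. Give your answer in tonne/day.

All 510.1×0.090 = 45.909 tonne/day of salt reaches S12, so S12 = 45.909/0.151 = 304.03 tonne/day and vapour = 206.07 tonne/day.
The evaporator receives (1−α)·510.1 of feed at 0.910 water and removes 0.501 of that water:
0.501×0.910×(1−α)×510.1 = 206.07
(1−α) = 206.07/232.56 = 0.8861;  α = 0.1139.
Bypass flow = 0.1139×510.1 = 58.11 tonne/day.

58.11 tonne/day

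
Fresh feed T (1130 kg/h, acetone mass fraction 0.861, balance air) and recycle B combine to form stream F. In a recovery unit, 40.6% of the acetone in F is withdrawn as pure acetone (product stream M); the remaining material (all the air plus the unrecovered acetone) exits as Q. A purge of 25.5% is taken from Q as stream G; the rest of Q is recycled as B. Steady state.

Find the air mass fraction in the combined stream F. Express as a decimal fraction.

air enters only via T and leaves only via the purge: 1130×0.139 = 0.255×(air in Q), and the recovery unit passes all air, so air in F = air in Q = 615.96 kg/h.
acetone in F: m_A = 1130×0.861 + (1−0.255)·(1−0.406)·m_A, so m_A = 972.93/0.5575 = 1745.3 kg/h.
F = 1745.3 + 615.96 = 2361.2 kg/h.
air fraction in F = 615.96/2361.2 = 0.261.

0.261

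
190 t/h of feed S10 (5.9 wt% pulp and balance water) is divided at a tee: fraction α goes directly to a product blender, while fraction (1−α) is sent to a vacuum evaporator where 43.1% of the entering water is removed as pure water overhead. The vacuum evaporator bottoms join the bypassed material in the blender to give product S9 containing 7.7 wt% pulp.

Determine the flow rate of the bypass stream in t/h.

80.49 t/h

All 190×0.059 = 11.21 t/h of pulp reaches S9, so S9 = 11.21/0.077 = 145.58 t/h and vapour = 44.416 t/h.
The evaporator receives (1−α)·190 of feed at 0.941 water and removes 0.431 of that water:
0.431×0.941×(1−α)×190 = 44.416
(1−α) = 44.416/77.058 = 0.5764;  α = 0.4236.
Bypass flow = 0.4236×190 = 80.486 t/h.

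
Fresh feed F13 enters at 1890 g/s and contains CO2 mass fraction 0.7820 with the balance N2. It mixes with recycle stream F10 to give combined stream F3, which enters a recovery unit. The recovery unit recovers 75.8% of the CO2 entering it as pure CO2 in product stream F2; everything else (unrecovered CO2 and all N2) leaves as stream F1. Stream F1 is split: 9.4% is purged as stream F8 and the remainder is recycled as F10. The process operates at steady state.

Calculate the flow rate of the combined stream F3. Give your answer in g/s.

6276 g/s

N2 enters only via F13 and leaves only via the purge: 1890×0.218 = 0.094×(N2 in F1), and the recovery unit passes all N2, so N2 in F3 = N2 in F1 = 4383.2 g/s.
CO2 in F3: m_A = 1890×0.782 + (1−0.094)·(1−0.758)·m_A, so m_A = 1478/0.7807 = 1893 g/s.
F3 = 1893 + 4383.2 = 6276.2 g/s.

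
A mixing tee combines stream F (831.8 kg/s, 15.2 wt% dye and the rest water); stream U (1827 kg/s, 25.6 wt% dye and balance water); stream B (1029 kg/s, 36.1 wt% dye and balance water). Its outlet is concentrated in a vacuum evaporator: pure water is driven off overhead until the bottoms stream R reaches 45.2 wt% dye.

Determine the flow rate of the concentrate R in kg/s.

2136 kg/s

dye entering = 831.8×0.152 + 1827×0.256 + 1029×0.361 = 965.61 kg/s.
All dye reports to R, so R = 965.61/0.452 = 2136.3 kg/s.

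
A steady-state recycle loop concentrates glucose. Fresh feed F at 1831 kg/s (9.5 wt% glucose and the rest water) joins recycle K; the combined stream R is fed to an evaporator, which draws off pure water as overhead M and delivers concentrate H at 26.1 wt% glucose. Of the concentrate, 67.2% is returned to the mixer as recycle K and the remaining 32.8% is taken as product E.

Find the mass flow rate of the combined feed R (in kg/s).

3196 kg/s

Overall glucose balance (none leaves overhead): glucose in fresh feed = glucose in product, i.e. 1831×0.095 = (1−0.672)·H·0.261.
H = 173.94/(0.261×0.328) = 2031.9 kg/s.
Recycle K = 0.672×2031.9 = 1365.4 kg/s.
Combined feed R = 1831 + 1365.4 = 3196.4 kg/s.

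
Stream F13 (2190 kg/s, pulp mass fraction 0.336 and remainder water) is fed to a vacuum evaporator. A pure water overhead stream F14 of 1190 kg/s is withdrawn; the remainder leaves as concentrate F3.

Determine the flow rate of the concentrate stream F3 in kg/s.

Concentrate = 2190 − 1190 = 1000 kg/s.

1000 kg/s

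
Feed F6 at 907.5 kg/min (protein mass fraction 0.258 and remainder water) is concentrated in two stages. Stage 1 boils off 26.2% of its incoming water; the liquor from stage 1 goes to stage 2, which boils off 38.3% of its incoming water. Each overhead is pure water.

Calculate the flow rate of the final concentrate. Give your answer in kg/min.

540.7 kg/min

water in feed = 907.5×0.742 = 673.37 kg/min.
After stage 1: water left = (1−0.262)×673.37 = 496.94; stream total = 731.08 kg/min.
After stage 2: water left = (1−0.383)×496.94 = 306.61; final concentrate = 540.75 kg/min.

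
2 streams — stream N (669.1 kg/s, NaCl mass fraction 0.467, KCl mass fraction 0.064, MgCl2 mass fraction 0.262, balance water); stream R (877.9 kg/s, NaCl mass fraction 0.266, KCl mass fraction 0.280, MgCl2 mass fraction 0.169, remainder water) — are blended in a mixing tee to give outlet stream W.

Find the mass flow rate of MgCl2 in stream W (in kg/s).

323.7 kg/s

MgCl2 out = MgCl2 in = 669.1×0.262 + 877.9×0.169 = 323.67 kg/s.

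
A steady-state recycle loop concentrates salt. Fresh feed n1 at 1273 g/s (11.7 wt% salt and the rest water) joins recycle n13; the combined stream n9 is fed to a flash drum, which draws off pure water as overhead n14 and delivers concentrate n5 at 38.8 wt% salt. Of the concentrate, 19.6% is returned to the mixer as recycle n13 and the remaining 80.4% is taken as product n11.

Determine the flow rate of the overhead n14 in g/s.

889.1 g/s

Overall salt balance (none leaves overhead): salt in fresh feed = salt in product, i.e. 1273×0.117 = (1−0.196)·n5·0.388.
n5 = 148.94/(0.388×0.804) = 477.45 g/s.
Recycle n13 = 0.196×477.45 = 93.58 g/s.
Combined feed n9 = 1273 + 93.58 = 1366.6 g/s.
Overhead n14 = n9 − n5 = 1366.6 − 477.45 = 889.13 g/s.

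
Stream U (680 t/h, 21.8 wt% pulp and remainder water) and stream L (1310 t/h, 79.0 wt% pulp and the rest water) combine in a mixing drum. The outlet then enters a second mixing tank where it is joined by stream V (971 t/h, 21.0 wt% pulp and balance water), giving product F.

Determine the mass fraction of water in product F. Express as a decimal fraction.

0.532

Overall, product flow = 2961 t/h.
water in = 680×0.782 + 1310×0.210 + 971×0.790 = 1574 t/h.
water fraction in F = 0.532.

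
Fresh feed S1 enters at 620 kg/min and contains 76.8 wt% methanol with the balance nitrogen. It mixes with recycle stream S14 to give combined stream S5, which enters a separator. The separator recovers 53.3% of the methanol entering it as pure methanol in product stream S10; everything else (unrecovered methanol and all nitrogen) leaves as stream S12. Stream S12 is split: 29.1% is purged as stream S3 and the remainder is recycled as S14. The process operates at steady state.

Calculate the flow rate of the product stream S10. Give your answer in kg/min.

methanol in S5: m_A = 620×0.768 + (1−0.291)·(1−0.533)·m_A, so m_A = 476.16/0.6689 = 711.86 kg/min.
Product S10 = 0.533×711.86 = 379.42 kg/min.

379.4 kg/min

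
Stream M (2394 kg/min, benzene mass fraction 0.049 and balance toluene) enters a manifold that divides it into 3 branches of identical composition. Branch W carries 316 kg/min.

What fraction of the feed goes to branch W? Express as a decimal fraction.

Fraction to W = 316/2394 = 0.1320.

0.132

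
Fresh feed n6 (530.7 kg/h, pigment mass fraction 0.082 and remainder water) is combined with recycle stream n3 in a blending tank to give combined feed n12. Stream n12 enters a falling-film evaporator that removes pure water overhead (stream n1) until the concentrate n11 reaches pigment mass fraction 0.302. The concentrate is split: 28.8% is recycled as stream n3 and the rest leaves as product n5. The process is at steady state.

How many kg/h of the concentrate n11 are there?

202.4 kg/h

Overall pigment balance (none leaves overhead): pigment in fresh feed = pigment in product, i.e. 530.7×0.082 = (1−0.288)·n11·0.302.
n11 = 43.517/(0.302×0.712) = 202.38 kg/h.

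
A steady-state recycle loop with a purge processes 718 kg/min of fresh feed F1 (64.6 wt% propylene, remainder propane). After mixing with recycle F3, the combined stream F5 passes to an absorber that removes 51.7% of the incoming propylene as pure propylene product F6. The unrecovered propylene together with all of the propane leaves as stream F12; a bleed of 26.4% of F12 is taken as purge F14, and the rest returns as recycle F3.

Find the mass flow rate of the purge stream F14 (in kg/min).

345.9 kg/min

propane enters only via F1 and leaves only via the purge: 718×0.354 = 0.264×(propane in F12), and the absorber passes all propane, so propane in F5 = propane in F12 = 962.77 kg/min.
propylene in F5: m_A = 718×0.646 + (1−0.264)·(1−0.517)·m_A, so m_A = 463.83/0.6445 = 719.66 kg/min.
F12 = (1−0.517)×719.66 + 962.77 = 1310.4 kg/min.
Purge F14 = 0.264×1310.4 = 345.94 kg/min.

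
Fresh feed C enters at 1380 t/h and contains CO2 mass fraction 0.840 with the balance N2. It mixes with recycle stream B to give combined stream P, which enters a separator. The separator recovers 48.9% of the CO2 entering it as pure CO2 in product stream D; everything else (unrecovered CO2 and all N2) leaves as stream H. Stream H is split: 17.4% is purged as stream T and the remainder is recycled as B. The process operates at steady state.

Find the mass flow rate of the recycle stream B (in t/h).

N2 enters only via C and leaves only via the purge: 1380×0.160 = 0.174×(N2 in H), and the separator passes all N2, so N2 in P = N2 in H = 1269 t/h.
CO2 in P: m_A = 1380×0.840 + (1−0.174)·(1−0.489)·m_A, so m_A = 1159.2/0.5779 = 2005.8 t/h.
H = (1−0.489)×2005.8 + 1269 = 2293.9 t/h.
Recycle B = (1−0.174)×2293.9 = 1894.8 t/h.

1895 t/h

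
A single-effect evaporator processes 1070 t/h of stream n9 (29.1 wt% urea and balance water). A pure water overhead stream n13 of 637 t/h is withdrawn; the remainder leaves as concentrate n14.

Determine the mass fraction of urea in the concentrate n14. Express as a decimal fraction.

urea is not removed: 1070×0.291 = 311.37 t/h of urea enters n14.
Concentrate = 1070 − 637 = 433 t/h.
Mass fraction = 311.37/433 = 0.7191.

0.7191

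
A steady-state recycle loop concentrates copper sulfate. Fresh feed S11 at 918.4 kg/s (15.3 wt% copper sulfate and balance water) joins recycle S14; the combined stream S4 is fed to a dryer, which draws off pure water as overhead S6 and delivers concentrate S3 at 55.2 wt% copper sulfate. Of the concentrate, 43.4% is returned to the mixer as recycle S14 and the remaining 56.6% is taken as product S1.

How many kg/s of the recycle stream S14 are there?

195.2 kg/s

Overall copper sulfate balance (none leaves overhead): copper sulfate in fresh feed = copper sulfate in product, i.e. 918.4×0.153 = (1−0.434)·S3·0.552.
S3 = 140.52/(0.552×0.566) = 449.75 kg/s.
Recycle S14 = 0.434×449.75 = 195.19 kg/s.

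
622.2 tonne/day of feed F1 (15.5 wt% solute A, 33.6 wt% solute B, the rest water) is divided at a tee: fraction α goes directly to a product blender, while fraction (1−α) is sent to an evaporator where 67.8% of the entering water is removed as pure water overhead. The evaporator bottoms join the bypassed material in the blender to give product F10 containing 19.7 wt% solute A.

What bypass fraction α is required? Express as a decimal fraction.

0.382

All 622.2×0.155 = 96.441 tonne/day of solute A reaches F10, so F10 = 96.441/0.197 = 489.55 tonne/day and vapour = 132.65 tonne/day.
The evaporator receives (1−α)·622.2 of feed at 0.509 water and removes 0.678 of that water:
0.678×0.509×(1−α)×622.2 = 132.65
(1−α) = 132.65/214.72 = 0.6178;  α = 0.3822.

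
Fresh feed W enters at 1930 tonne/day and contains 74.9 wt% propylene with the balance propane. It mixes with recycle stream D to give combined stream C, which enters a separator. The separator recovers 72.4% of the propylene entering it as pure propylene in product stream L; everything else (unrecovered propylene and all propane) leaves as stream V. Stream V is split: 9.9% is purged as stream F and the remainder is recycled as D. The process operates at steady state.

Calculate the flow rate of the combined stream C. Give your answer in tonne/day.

6817 tonne/day

propane enters only via W and leaves only via the purge: 1930×0.251 = 0.099×(propane in V), and the separator passes all propane, so propane in C = propane in V = 4893.2 tonne/day.
propylene in C: m_A = 1930×0.749 + (1−0.099)·(1−0.724)·m_A, so m_A = 1445.6/0.7513 = 1924 tonne/day.
C = 1924 + 4893.2 = 6817.3 tonne/day.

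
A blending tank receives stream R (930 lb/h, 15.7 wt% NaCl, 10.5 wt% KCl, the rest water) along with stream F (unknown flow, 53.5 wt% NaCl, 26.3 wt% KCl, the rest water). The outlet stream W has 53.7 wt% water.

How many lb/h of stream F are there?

Let F be the unknown flow. Total out = 930 + F.
water balance: 686.34 + 0.202·F = 0.537·(930 + F)
(0.202 − 0.537)·F = 0.537×930 − 686.34 = -186.93
F = -186.93 / -0.335 = 558 lb/h

558 lb/h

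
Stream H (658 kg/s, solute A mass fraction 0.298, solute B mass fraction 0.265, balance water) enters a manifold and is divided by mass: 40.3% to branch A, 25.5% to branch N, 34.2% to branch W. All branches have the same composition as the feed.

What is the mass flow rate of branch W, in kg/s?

225 kg/s

Branch W flow = 0.342×658 = 225.04 kg/s.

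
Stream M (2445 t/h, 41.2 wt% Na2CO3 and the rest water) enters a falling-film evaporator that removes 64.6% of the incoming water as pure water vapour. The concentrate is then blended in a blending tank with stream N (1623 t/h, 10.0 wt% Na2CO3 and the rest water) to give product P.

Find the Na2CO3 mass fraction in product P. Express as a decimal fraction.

0.373

Vapour removed = 0.646×0.588×2445 = 928.73 t/h; concentrate = 1516.3 t/h.
Na2CO3 reaching the mixer = 1007.3 (from concentrate) + 1623×0.100 = 1169.6 t/h.
Product flow = 1516.3 + 1623 = 3139.3 t/h; Na2CO3 fraction = 0.373.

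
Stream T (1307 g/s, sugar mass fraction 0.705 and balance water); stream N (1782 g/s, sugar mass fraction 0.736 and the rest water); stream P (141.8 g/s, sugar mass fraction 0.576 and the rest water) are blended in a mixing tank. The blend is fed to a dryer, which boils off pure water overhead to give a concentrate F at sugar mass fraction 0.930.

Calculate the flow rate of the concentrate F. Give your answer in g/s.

sugar entering = 1307×0.705 + 1782×0.736 + 141.8×0.576 = 2314.7 g/s.
All sugar reports to F, so F = 2314.7/0.930 = 2488.9 g/s.

2489 g/s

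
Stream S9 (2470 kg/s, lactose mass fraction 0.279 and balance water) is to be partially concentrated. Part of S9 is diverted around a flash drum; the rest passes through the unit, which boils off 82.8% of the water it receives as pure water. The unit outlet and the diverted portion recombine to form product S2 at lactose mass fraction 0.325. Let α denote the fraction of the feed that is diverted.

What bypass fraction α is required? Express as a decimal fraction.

0.763

All 2470×0.279 = 689.13 kg/s of lactose reaches S2, so S2 = 689.13/0.325 = 2120.4 kg/s and vapour = 349.6 kg/s.
The evaporator receives (1−α)·2470 of feed at 0.721 water and removes 0.828 of that water:
0.828×0.721×(1−α)×2470 = 349.6
(1−α) = 349.6/1474.6 = 0.2371;  α = 0.7629.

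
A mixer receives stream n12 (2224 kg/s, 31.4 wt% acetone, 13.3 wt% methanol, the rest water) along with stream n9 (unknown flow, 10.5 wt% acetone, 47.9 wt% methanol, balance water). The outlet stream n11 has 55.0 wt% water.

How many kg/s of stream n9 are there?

49.79 kg/s

Let n9 be the unknown flow. Total out = 2224 + n9.
water balance: 1229.9 + 0.416·n9 = 0.550·(2224 + n9)
(0.416 − 0.550)·n9 = 0.550×2224 − 1229.9 = -6.672
n9 = -6.672 / -0.134 = 49.791 kg/s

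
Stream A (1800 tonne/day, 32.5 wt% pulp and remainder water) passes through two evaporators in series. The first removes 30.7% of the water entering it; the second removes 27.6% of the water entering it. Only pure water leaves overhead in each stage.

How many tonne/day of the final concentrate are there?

1195 tonne/day

water in feed = 1800×0.675 = 1215 tonne/day.
After stage 1: water left = (1−0.307)×1215 = 842; stream total = 1427 tonne/day.
After stage 2: water left = (1−0.276)×842 = 609.6; final concentrate = 1194.6 tonne/day.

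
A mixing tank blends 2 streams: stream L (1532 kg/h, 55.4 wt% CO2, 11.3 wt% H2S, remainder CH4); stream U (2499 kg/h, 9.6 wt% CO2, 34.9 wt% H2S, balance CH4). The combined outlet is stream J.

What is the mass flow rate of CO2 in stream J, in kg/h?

1089 kg/h

CO2 out = CO2 in = 1532×0.554 + 2499×0.096 = 1088.6 kg/h.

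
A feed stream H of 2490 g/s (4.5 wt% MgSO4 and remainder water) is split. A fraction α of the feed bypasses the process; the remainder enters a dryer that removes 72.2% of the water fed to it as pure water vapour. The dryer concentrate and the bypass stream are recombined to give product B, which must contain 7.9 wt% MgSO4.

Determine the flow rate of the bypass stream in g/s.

935.8 g/s

All 2490×0.045 = 112.05 g/s of MgSO4 reaches B, so B = 112.05/0.079 = 1418.4 g/s and vapour = 1071.6 g/s.
The evaporator receives (1−α)·2490 of feed at 0.955 water and removes 0.722 of that water:
0.722×0.955×(1−α)×2490 = 1071.6
(1−α) = 1071.6/1716.9 = 0.6242;  α = 0.3758.
Bypass flow = 0.3758×2490 = 935.79 g/s.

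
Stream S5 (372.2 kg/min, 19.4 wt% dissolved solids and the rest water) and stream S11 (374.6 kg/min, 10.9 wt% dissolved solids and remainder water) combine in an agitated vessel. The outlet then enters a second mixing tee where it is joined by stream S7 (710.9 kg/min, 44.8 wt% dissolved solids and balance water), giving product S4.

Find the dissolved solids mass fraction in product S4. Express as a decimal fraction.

0.296

Overall, product flow = 1457.7 kg/min.
dissolved solids in = 372.2×0.194 + 374.6×0.109 + 710.9×0.448 = 431.52 kg/min.
dissolved solids fraction in S4 = 0.296.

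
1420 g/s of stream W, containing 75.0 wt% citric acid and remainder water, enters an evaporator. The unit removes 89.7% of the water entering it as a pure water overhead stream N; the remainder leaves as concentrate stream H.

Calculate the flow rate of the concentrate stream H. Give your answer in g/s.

water entering = 1420×0.250 = 355 g/s; overhead removed = 0.897×355 = 318.44 g/s.
Concentrate = 1420 − 318.44 = 1101.6 g/s.

1102 g/s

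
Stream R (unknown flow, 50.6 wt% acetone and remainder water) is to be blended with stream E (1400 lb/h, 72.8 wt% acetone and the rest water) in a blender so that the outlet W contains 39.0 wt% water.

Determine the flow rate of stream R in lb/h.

Let R be the unknown flow. Total out = 1400 + R.
water balance: 380.8 + 0.494·R = 0.390·(1400 + R)
(0.494 − 0.390)·R = 0.390×1400 − 380.8 = 165.2
R = 165.2 / 0.104 = 1588.5 lb/h

1588 lb/h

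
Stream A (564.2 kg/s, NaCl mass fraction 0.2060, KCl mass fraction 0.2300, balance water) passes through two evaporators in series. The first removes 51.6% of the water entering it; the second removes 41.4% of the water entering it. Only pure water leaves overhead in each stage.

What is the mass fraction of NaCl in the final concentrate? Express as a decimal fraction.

water in feed = 564.2×0.564 = 318.21 kg/s.
After stage 1: water left = (1−0.516)×318.21 = 154.01; stream total = 400 kg/s.
After stage 2: water left = (1−0.414)×154.01 = 90.252; final concentrate = 336.24 kg/s.
NaCl fraction = 116.23/336.24 = 0.3457.

0.3457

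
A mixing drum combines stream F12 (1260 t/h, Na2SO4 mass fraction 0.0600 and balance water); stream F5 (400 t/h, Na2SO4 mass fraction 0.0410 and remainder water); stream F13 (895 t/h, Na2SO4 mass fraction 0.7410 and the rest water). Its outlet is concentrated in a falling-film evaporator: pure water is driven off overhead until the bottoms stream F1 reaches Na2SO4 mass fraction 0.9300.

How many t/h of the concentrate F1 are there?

Na2SO4 entering = 1260×0.060 + 400×0.041 + 895×0.741 = 755.19 t/h.
All Na2SO4 reports to F1, so F1 = 755.19/0.930 = 812.04 t/h.

812 t/h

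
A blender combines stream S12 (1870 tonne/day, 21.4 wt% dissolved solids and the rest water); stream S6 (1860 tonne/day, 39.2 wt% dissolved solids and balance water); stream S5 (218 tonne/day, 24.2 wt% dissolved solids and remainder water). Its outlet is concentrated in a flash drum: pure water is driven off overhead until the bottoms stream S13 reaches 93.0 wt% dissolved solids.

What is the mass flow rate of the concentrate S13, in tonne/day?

dissolved solids entering = 1870×0.214 + 1860×0.392 + 218×0.242 = 1182.1 tonne/day.
All dissolved solids reports to S13, so S13 = 1182.1/0.930 = 1271 tonne/day.

1271 tonne/day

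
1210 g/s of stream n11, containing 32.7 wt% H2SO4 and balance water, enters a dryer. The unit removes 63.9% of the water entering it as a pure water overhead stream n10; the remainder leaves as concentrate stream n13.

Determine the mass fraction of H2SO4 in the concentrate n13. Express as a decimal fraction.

H2SO4 is not removed: 1210×0.327 = 395.67 g/s of H2SO4 enters n13.
water entering = 1210×0.673 = 814.33 g/s; overhead removed = 0.639×814.33 = 520.36 g/s.
Concentrate = 1210 − 520.36 = 689.64 g/s.
Mass fraction = 395.67/689.64 = 0.5737.

0.5737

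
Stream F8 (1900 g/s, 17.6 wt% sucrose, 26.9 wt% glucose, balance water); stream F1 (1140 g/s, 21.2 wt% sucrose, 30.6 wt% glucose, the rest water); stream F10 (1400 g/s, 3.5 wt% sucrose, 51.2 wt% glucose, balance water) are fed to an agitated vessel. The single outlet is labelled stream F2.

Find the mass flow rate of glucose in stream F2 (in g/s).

1577 g/s

glucose out = glucose in = 1900×0.269 + 1140×0.306 + 1400×0.512 = 1576.7 g/s.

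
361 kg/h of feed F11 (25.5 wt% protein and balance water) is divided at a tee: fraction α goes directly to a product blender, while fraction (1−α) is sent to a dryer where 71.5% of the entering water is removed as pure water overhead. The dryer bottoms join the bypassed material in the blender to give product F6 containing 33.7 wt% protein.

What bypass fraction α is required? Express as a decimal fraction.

All 361×0.255 = 92.055 kg/h of protein reaches F6, so F6 = 92.055/0.337 = 273.16 kg/h and vapour = 87.84 kg/h.
The evaporator receives (1−α)·361 of feed at 0.745 water and removes 0.715 of that water:
0.715×0.745×(1−α)×361 = 87.84
(1−α) = 87.84/192.3 = 0.4568;  α = 0.5432.

0.543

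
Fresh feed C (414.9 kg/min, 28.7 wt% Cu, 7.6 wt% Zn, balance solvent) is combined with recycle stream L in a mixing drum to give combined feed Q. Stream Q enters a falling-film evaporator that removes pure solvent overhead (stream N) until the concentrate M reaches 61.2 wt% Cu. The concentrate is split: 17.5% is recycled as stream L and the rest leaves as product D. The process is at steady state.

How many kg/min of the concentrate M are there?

Overall Cu balance (none leaves overhead): Cu in fresh feed = Cu in product, i.e. 414.9×0.287 = (1−0.175)·M·0.612.
M = 119.08/(0.612×0.825) = 235.84 kg/min.

235.8 kg/min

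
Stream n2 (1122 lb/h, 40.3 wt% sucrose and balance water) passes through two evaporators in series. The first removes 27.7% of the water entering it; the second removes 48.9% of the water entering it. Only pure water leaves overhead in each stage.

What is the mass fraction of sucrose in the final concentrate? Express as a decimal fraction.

water in feed = 1122×0.597 = 669.83 lb/h.
After stage 1: water left = (1−0.277)×669.83 = 484.29; stream total = 936.46 lb/h.
After stage 2: water left = (1−0.489)×484.29 = 247.47; final concentrate = 699.64 lb/h.
sucrose fraction = 452.17/699.64 = 0.6463.

0.6463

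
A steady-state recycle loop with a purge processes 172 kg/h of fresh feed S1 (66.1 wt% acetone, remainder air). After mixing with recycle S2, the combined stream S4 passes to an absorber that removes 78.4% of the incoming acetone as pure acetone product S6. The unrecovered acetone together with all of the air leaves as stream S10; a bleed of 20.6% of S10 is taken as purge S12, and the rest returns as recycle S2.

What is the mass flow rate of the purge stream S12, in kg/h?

64.41 kg/h

air enters only via S1 and leaves only via the purge: 172×0.339 = 0.206×(air in S10), and the absorber passes all air, so air in S4 = air in S10 = 283.05 kg/h.
acetone in S4: m_A = 172×0.661 + (1−0.206)·(1−0.784)·m_A, so m_A = 113.69/0.8285 = 137.23 kg/h.
S10 = (1−0.784)×137.23 + 283.05 = 312.69 kg/h.
Purge S12 = 0.206×312.69 = 64.414 kg/h.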